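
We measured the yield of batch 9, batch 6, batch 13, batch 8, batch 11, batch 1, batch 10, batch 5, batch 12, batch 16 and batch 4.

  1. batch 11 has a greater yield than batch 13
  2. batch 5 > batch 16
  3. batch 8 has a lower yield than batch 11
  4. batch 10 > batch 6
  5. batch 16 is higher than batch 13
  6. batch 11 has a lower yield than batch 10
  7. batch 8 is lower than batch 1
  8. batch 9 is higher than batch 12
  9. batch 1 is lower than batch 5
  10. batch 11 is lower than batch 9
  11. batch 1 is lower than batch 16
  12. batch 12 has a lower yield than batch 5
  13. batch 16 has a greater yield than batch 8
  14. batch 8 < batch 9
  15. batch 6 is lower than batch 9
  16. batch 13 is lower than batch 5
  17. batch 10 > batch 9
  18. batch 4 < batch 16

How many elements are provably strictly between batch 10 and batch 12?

Chaining upward from batch 12 reaches: batch 9, batch 5.
Chaining downward from batch 10 reaches: batch 6, batch 13, batch 8, batch 11, batch 9.
Strictly between batch 12 and batch 10 are those in both lists: batch 9 — 1 element.

1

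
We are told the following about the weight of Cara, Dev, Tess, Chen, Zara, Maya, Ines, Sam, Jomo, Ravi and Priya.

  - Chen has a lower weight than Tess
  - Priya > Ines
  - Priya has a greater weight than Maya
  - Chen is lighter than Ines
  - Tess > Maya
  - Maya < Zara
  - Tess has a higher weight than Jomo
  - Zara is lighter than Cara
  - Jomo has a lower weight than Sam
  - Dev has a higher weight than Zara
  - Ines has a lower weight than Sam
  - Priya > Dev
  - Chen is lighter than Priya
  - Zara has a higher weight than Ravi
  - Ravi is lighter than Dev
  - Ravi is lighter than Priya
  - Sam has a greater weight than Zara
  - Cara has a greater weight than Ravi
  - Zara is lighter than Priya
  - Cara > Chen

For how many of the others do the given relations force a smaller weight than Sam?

The elements the relations force below Sam are Jomo, Chen, Ines, Ravi, Maya, Zara — no chain reaches any other.
That is 6.

6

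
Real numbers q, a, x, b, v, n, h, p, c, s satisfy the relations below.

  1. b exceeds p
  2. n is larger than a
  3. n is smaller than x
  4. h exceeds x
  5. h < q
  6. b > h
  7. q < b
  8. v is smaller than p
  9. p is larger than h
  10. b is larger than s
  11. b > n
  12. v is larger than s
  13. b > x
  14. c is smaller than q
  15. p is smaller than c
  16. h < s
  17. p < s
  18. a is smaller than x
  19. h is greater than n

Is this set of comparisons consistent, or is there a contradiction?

Chaining the given relations yields s < v < p, so s < p. But one relation states p < s. These cannot both hold.

inconsistent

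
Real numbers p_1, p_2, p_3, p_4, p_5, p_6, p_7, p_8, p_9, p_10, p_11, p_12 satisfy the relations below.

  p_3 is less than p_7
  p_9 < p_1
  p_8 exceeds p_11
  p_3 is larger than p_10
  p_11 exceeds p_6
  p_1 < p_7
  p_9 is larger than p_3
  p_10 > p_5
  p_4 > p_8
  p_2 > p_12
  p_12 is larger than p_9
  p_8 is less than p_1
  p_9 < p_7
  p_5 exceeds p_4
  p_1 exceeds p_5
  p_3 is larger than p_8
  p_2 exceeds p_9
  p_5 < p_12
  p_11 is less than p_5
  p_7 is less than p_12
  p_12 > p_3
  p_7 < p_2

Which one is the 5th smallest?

Piecing the relations together gives one ordering: p_6 < p_11 < p_8 < p_4 < p_5 < p_10 < p_3 < p_9 < p_1 < p_7 < p_12 < p_2.
The 5th smallest is p_5.

p_5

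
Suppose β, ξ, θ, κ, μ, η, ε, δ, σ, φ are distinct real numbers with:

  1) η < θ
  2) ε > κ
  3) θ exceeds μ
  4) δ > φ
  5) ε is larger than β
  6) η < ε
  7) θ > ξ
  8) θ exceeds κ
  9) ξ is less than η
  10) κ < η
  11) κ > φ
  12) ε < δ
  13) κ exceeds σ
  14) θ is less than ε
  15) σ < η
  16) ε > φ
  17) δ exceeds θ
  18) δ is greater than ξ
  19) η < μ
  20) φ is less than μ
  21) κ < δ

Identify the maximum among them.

δ

Chaining downward from δ: directly below it, ξ, φ, κ, θ, ε; then σ, β, η, μ.
That covers every other element, and nothing is given above δ, so δ is the maximum.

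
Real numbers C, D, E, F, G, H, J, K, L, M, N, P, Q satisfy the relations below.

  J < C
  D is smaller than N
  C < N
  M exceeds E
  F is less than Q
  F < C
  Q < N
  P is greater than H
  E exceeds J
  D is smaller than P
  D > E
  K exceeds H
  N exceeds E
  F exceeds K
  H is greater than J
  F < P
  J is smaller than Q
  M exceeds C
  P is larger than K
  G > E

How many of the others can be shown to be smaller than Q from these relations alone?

4

Directly below Q: J, F.
One step further: K (3 so far).
One step further: H (4 so far).
Nothing else is reachable below Q; 4 in all.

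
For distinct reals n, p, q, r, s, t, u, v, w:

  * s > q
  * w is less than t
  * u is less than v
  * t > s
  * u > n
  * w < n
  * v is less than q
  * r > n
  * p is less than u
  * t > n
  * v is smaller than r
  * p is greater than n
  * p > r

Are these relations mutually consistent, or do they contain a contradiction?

inconsistent

We have v < r stated directly, yet also r < p < u < v by chaining the others — so r < v. Contradiction.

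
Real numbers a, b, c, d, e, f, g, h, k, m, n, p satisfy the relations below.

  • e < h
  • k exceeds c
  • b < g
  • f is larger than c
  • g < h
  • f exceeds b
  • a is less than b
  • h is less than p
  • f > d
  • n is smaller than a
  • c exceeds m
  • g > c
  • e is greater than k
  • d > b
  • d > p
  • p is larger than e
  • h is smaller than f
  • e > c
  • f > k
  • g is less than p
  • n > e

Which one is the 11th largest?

c

Chaining the given pairs: m < c < k < e < n < a < b < g < h < p < d < f.
The 11th largest is c.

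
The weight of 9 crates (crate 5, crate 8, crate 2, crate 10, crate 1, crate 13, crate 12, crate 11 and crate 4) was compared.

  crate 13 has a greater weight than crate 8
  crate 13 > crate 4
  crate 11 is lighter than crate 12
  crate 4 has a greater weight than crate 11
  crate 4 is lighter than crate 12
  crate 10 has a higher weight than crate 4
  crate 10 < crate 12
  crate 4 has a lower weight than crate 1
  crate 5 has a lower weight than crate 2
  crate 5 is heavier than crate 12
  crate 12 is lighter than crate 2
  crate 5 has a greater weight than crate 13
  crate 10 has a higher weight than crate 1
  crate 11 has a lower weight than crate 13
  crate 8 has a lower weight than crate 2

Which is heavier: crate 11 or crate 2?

crate 2

The relevant relations are crate 11 < crate 4; crate 4 < crate 1; crate 1 < crate 10; crate 10 < crate 12; crate 12 < crate 5; crate 5 < crate 2.
Together: crate 11 < crate 4 < crate 1 < crate 10 < crate 12 < crate 5 < crate 2.
So crate 11 < crate 2; crate 2 is the heavier of the two.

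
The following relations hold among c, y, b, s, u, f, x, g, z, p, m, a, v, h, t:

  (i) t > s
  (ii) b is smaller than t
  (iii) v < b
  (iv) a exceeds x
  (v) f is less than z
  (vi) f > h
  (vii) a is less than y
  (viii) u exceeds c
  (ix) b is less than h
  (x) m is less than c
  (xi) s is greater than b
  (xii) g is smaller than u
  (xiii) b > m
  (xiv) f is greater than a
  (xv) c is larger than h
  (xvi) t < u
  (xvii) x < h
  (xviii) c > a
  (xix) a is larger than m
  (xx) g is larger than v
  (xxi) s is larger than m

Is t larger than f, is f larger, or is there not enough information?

undetermined

Following every chain through f: above f we get z; below f we get x, m, v, b, h, a.
t is not reached, and no chain runs the other way from t to f.
So the given relations leave the order of f and t undetermined.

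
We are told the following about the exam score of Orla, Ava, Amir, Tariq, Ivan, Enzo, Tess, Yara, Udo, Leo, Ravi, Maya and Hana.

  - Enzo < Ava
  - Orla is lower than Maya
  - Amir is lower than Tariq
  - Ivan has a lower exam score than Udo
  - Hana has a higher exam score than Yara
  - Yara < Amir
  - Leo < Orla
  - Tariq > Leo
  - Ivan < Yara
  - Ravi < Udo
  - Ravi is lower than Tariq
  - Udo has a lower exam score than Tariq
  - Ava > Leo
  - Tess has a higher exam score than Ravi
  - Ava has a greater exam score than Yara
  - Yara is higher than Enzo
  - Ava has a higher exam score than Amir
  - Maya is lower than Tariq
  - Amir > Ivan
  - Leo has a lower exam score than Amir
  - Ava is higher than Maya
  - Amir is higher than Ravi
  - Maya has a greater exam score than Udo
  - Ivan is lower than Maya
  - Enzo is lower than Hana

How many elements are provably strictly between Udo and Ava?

1

Chaining upward from Udo reaches: Maya, Tariq.
Chaining downward from Ava reaches: Leo, Enzo, Ivan, Orla, Ravi, Yara, Amir, Maya.
Strictly between Udo and Ava are those in both lists: Maya — 1 element.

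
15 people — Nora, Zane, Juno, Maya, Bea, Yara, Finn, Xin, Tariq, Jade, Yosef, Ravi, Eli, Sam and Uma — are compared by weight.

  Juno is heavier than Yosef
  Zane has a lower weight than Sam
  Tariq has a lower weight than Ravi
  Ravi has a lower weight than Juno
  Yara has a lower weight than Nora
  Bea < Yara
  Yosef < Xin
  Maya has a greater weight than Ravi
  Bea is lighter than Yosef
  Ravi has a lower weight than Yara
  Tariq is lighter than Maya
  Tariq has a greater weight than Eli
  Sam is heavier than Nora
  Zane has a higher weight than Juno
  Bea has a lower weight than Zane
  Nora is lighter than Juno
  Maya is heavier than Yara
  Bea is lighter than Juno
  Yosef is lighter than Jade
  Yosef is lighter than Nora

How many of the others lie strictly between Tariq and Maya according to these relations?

2

The relations place Tariq below Maya. An element lies strictly between them when it is forced above Tariq and also forced below Maya.
Above Tariq: {Ravi, Yara, Nora, Juno, Zane, Sam}. Below Maya: {Bea, Eli, Ravi, Yara}.
Intersection: {Ravi, Yara} — 2.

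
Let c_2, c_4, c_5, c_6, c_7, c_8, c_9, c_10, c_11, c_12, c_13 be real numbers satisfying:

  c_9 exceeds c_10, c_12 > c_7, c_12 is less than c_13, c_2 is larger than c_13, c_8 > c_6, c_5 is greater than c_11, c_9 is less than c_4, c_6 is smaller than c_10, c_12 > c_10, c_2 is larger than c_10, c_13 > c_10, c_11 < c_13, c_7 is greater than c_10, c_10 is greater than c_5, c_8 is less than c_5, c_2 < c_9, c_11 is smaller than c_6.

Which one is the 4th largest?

Chaining the given pairs: c_11 < c_6 < c_8 < c_5 < c_10 < c_7 < c_12 < c_13 < c_2 < c_9 < c_4.
The 4th largest is c_13.

c_13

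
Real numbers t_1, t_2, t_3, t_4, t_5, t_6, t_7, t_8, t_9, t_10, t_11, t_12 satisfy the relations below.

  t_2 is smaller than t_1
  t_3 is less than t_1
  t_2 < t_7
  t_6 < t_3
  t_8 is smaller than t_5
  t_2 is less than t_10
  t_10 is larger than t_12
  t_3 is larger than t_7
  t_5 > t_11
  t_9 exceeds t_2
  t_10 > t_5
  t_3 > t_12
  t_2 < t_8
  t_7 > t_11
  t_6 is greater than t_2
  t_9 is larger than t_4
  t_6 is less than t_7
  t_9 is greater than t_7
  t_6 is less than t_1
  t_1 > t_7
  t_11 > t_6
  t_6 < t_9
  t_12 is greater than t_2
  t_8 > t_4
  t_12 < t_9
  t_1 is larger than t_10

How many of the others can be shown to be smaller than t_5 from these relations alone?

5

Directly below t_5: t_8, t_11.
One step further: t_2, t_4, t_6 (5 so far).
No other element is forced below t_5 by the given relations, so the count is 5.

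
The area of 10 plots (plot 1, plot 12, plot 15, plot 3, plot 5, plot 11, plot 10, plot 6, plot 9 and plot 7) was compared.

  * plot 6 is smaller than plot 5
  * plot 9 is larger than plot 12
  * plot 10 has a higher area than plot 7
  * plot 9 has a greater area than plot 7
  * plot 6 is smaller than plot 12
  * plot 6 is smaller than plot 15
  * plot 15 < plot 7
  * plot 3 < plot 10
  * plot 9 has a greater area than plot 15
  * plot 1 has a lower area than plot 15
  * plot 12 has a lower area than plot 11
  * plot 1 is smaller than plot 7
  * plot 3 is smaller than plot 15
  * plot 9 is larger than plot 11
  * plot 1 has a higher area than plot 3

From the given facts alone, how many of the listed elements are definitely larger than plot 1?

Directly above plot 1: plot 15, plot 7.
One step further: plot 10, plot 9 (4 so far).
No other element is forced above plot 1 by the given relations, so the count is 4.

4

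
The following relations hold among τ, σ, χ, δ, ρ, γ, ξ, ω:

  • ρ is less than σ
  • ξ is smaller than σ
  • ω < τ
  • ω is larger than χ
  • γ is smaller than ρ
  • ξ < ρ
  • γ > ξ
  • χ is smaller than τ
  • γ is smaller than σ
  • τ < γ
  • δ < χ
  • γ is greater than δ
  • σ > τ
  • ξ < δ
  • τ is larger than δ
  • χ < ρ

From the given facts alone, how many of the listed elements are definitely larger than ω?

4

From ω the given relations immediately reach τ.
From those, γ, σ — 3 in total.
From those, ρ — 4 in total.
No other element is forced above ω by the given relations, so the count is 4.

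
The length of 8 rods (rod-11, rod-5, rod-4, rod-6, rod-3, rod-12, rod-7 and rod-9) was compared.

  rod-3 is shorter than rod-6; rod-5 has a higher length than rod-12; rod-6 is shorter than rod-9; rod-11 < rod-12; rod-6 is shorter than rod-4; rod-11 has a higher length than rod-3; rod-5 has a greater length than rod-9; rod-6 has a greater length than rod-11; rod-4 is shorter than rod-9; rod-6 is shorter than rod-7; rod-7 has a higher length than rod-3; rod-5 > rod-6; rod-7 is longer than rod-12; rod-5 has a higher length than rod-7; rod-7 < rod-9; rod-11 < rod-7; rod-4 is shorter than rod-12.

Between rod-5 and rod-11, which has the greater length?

rod-11 < rod-6 < rod-4 < rod-12 < rod-7 < rod-9 < rod-5, by transitivity through rod-6, rod-4, rod-12, rod-7, rod-9.
So rod-11 < rod-5; rod-5 is the longer of the two.

rod-5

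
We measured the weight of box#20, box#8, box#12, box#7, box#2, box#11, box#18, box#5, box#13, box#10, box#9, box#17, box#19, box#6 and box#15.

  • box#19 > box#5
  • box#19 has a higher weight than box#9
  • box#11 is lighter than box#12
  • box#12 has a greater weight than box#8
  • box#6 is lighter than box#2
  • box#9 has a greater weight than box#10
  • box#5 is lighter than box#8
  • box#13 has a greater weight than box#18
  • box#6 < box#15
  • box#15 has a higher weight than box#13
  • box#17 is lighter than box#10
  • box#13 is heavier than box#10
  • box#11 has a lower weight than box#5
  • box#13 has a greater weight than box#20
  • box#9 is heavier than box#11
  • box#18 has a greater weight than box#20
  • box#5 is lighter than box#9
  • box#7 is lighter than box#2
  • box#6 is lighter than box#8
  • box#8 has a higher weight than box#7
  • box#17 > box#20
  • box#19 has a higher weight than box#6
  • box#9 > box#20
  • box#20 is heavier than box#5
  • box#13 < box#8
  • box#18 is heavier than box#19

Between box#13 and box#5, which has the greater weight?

box#13

box#5 < box#20 < box#17 < box#10 < box#9 < box#19 < box#18 < box#13, by transitivity through box#20, box#17, box#10, box#9, box#19, box#18.
So box#5 < box#13; box#13 is the heavier of the two.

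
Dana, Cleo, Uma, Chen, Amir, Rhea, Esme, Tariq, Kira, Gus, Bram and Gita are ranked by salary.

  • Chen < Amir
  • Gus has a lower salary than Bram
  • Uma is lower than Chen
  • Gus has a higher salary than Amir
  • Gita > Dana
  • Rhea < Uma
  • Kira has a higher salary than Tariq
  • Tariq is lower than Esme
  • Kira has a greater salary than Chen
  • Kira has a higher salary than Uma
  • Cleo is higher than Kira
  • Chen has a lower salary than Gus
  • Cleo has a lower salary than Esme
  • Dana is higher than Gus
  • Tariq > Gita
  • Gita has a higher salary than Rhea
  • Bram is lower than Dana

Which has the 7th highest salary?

Bram

Piecing the relations together gives one ordering: Rhea < Uma < Chen < Amir < Gus < Bram < Dana < Gita < Tariq < Kira < Cleo < Esme.
Counting 7 from the largest end gives Bram.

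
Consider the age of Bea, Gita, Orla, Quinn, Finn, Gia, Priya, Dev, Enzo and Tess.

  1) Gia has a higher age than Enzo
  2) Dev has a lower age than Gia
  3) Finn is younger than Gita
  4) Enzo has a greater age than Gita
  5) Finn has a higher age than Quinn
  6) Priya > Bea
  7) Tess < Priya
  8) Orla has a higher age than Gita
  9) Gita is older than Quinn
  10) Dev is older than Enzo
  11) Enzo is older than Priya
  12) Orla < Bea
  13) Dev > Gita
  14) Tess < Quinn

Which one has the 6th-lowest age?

Bea

Piecing the relations together gives one ordering: Tess < Quinn < Finn < Gita < Orla < Bea < Priya < Enzo < Dev < Gia.
Counting 6 from the smallest end gives Bea.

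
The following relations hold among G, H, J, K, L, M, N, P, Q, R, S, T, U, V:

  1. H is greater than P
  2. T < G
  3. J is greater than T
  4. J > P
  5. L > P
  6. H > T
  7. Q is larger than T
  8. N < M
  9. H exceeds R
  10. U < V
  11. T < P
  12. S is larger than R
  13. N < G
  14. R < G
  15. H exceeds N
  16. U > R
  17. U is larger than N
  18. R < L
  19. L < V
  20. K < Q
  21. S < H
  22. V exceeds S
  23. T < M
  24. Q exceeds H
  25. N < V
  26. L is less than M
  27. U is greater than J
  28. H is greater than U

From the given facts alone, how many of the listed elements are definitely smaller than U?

5

From U the given relations immediately reach R, N, J.
From those, T, P — 5 in total.
Nothing else is reachable below U; 5 in all.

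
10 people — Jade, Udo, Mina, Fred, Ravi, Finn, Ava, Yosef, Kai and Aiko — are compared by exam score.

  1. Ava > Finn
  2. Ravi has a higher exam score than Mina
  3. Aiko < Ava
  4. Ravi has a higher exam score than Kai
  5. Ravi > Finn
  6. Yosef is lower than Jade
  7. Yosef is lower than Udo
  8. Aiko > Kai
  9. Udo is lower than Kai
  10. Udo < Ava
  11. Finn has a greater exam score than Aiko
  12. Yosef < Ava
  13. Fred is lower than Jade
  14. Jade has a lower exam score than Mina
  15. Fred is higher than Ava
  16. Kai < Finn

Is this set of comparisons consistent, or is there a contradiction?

The single ordering Yosef < Udo < Kai < Aiko < Finn < Ava < Fred < Jade < Mina < Ravi satisfies every listed relation, so no contradiction arises.

consistent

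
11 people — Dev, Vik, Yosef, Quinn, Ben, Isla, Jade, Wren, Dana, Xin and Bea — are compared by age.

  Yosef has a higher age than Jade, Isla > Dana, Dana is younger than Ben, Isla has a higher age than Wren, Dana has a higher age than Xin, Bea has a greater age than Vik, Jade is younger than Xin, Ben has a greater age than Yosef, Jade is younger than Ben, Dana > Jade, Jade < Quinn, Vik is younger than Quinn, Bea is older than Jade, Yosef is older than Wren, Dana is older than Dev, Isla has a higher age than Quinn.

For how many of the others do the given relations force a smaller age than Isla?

The elements the relations force below Isla are Wren, Dev, Jade, Xin, Dana, Vik, Quinn — no chain reaches any other.
That is 7.

7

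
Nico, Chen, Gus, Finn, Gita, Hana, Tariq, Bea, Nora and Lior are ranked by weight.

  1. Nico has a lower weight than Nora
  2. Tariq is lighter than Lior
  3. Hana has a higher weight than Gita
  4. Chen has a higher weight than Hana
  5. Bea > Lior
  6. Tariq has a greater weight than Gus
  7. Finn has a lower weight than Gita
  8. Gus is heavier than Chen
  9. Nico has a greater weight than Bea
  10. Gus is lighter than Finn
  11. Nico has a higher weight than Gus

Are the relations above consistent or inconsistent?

We have Gus < Finn stated directly, yet also Finn < Gita < Hana < Chen < Gus by chaining the others — so Finn < Gus. Contradiction.

inconsistent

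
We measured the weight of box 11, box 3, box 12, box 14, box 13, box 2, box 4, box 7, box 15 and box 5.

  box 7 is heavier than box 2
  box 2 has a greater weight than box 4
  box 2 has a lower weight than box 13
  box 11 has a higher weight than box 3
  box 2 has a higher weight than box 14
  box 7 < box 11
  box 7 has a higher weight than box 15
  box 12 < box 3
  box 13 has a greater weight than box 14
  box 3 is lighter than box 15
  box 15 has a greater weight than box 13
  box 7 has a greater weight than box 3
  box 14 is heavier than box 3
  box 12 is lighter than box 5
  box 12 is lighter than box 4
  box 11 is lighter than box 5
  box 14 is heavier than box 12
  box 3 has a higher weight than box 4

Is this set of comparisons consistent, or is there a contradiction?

The single ordering box 12 < box 4 < box 3 < box 14 < box 2 < box 13 < box 15 < box 7 < box 11 < box 5 satisfies every listed relation, so no contradiction arises.

consistent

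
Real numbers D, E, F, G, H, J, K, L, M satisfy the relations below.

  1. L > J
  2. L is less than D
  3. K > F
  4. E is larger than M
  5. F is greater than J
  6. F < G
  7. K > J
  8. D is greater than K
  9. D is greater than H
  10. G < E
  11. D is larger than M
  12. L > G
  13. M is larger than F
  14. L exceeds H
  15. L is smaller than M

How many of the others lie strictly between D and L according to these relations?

Chaining upward from L reaches: M, E.
Chaining downward from D reaches: J, F, H, G, M, K.
Strictly between L and D are those in both lists: M — 1 element.

1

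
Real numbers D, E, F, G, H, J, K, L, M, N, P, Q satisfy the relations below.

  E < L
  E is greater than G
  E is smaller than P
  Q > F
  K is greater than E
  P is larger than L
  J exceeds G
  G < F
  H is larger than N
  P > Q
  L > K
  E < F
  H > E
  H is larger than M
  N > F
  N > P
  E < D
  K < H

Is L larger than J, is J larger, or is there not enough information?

Following every chain through L: above L we get P, N, H; below L we get G, E, K.
J is not reached, and no chain runs the other way from J to L.
So the given relations leave the order of L and J undetermined.

undetermined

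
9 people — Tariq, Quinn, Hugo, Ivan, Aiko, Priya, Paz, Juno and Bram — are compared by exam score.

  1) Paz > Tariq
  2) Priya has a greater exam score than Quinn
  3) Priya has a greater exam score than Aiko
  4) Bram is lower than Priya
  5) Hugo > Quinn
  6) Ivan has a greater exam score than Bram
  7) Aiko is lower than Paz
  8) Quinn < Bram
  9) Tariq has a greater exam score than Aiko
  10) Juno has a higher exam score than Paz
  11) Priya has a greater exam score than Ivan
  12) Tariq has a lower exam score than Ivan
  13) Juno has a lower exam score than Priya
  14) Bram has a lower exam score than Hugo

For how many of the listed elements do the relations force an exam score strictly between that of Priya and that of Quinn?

2

The relations place Quinn below Priya. An element lies strictly between them when it is forced above Quinn and also forced below Priya.
Above Quinn: {Bram, Ivan, Hugo}. Below Priya: {Aiko, Tariq, Paz, Bram, Ivan, Juno}.
Intersection: {Bram, Ivan} — 2.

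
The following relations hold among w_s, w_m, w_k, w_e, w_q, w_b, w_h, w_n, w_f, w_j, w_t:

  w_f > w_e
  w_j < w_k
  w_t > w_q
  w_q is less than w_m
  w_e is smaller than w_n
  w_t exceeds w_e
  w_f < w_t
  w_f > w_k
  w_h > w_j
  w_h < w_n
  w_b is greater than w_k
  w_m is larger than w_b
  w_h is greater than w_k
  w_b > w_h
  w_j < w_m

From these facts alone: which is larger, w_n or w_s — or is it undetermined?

Following every chain through w_s: nothing is chained to w_s.
w_n is not reached, and no chain runs the other way from w_n to w_s.
So the given relations leave the order of w_s and w_n undetermined.

undetermined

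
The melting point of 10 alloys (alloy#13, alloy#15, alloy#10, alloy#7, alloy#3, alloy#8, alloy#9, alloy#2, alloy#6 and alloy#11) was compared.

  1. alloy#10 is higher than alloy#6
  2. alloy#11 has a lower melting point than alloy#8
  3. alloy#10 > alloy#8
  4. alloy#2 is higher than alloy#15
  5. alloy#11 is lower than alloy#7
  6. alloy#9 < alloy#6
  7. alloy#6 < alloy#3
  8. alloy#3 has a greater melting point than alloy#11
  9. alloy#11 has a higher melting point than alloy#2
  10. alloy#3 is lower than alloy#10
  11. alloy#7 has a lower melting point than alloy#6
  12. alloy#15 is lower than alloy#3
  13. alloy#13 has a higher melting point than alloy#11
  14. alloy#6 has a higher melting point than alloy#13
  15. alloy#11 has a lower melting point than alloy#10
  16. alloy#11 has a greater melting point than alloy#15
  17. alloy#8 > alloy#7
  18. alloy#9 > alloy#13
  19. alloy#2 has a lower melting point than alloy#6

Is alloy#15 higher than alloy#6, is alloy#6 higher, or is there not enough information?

Chaining the given relations: alloy#15 < alloy#2 < alloy#11 < alloy#13 < alloy#6.
So alloy#6 is higher.

alloy#6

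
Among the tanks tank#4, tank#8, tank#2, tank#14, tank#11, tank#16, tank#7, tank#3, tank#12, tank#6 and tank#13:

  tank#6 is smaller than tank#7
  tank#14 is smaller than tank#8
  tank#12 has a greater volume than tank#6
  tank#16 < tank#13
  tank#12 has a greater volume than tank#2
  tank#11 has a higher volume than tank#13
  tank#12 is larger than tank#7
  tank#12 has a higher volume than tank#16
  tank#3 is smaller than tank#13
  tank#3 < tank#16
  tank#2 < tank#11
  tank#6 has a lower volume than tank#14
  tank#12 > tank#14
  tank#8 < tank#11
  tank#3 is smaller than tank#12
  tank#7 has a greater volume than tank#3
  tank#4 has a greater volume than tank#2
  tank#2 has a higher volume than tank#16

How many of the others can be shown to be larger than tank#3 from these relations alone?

7

From tank#3 the given relations immediately reach tank#16, tank#13, tank#7, tank#12.
From those, tank#2, tank#11 — 6 in total.
From those, tank#4 — 7 in total.
Nothing else is reachable above tank#3; 7 in all.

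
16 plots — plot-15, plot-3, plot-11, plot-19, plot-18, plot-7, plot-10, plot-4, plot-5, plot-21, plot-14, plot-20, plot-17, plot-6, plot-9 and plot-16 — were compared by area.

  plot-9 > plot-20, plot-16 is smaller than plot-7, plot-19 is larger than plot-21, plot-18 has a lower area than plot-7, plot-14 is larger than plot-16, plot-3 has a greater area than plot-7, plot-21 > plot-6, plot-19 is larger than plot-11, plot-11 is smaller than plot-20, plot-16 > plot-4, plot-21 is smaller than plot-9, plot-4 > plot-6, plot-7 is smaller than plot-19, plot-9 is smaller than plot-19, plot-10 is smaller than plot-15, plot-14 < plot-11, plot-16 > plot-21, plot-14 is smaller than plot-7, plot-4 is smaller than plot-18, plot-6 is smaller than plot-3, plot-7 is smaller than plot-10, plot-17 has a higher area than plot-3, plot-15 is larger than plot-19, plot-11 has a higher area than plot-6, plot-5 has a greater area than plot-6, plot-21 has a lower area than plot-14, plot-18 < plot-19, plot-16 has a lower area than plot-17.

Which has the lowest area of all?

plot-6

Chaining upward from plot-6: directly above it, plot-4, plot-21, plot-3, plot-11, plot-5; then plot-18, plot-16, plot-14, plot-20, plot-9, plot-17, plot-19; then plot-7, plot-15; then plot-10.
That covers every other element, and nothing is given below plot-6, so plot-6 is the lowest area.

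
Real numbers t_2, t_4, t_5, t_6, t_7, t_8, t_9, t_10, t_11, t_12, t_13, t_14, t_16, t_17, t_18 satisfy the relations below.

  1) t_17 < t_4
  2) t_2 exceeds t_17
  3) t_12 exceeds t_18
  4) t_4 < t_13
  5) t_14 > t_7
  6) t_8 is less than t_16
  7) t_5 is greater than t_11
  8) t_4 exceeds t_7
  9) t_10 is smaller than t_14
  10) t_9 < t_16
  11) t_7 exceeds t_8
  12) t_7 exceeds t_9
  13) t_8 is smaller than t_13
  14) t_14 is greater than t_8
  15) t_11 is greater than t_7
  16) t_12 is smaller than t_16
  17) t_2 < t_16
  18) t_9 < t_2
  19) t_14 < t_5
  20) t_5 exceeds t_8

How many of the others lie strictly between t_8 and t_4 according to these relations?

1

Chaining upward from t_8 reaches: t_7, t_13, t_14, t_16, t_11, t_5.
Chaining downward from t_4 reaches: t_9, t_17, t_7.
Strictly between t_8 and t_4 are those in both lists: t_7 — 1 element.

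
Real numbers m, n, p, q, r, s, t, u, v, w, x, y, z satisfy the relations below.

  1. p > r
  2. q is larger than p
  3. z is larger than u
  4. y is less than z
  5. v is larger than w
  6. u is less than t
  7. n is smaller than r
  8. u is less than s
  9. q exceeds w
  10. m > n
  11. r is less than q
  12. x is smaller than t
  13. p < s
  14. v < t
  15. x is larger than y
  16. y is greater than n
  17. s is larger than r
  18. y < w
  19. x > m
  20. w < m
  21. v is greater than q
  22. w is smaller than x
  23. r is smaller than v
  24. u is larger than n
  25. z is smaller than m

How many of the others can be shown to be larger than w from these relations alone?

5

From w the given relations immediately reach m, q, v, x.
From those, t — 5 in total.
No other element is forced above w by the given relations, so the count is 5.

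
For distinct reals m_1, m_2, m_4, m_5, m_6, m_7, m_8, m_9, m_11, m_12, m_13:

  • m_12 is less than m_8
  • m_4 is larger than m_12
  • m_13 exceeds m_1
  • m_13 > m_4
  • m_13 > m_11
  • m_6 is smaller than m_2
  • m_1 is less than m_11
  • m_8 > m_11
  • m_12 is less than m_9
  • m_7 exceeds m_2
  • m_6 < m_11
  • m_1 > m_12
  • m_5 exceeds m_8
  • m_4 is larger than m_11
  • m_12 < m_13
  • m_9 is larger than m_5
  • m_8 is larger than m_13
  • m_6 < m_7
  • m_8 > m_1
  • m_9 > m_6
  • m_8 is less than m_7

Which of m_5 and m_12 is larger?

m_12 < m_1 < m_11 < m_4 < m_13 < m_8 < m_5, by transitivity through m_1, m_11, m_4, m_13, m_8.
So m_12 < m_5; m_5 is the larger of the two.

m_5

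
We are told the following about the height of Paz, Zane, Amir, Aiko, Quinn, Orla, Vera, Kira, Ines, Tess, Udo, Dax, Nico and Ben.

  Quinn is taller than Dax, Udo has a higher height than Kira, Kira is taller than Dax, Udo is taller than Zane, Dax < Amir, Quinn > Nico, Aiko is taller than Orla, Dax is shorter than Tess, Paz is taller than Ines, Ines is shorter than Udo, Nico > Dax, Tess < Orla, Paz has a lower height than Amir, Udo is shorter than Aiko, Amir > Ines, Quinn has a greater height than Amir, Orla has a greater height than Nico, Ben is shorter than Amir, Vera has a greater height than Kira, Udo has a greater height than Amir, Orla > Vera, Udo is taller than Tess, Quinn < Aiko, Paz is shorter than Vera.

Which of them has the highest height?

Aiko

Ines is not greatest since Ines < Amir; Dax is not greatest since Dax < Nico; Ben is not greatest since Ben < Amir; Kira is not greatest since Kira < Udo; Paz is not greatest since Paz < Vera; Zane is not greatest since Zane < Udo; Nico is not greatest since Nico < Orla; Amir is not greatest since Amir < Quinn; Tess is not greatest since Tess < Udo; Udo is not greatest since Udo < Aiko; Quinn is not greatest since Quinn < Aiko; Vera is not greatest since Vera < Orla; Orla is not greatest since Orla < Aiko.
Only Aiko has nothing above it, so Aiko is the highest height.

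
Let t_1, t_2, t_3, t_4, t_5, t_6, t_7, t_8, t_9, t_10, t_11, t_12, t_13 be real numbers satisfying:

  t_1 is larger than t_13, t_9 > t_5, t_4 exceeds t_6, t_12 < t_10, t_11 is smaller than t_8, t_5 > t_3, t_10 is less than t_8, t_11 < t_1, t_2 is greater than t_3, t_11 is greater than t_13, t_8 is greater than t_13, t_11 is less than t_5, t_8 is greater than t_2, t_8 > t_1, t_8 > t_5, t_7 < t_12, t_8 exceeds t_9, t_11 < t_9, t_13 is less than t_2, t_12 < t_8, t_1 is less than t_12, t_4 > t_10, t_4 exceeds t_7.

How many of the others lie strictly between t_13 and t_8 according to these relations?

The relations place t_13 below t_8. An element lies strictly between them when it is forced above t_13 and also forced below t_8.
Above t_13: {t_11, t_1, t_12, t_10, t_5, t_2, t_9, t_4}. Below t_8: {t_7, t_3, t_11, t_1, t_12, t_10, t_5, t_2, t_9}.
Intersection: {t_11, t_1, t_12, t_10, t_5, t_2, t_9} — 7.

7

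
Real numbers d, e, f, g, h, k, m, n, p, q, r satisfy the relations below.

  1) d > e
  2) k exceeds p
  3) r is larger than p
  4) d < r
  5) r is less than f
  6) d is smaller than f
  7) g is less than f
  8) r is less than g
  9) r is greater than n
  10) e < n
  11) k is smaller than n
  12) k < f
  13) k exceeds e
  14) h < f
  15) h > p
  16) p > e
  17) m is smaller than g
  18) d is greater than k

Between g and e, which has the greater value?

Following the relations from e: e < p < k < n < r < g.
So e < g; g is the larger of the two.

g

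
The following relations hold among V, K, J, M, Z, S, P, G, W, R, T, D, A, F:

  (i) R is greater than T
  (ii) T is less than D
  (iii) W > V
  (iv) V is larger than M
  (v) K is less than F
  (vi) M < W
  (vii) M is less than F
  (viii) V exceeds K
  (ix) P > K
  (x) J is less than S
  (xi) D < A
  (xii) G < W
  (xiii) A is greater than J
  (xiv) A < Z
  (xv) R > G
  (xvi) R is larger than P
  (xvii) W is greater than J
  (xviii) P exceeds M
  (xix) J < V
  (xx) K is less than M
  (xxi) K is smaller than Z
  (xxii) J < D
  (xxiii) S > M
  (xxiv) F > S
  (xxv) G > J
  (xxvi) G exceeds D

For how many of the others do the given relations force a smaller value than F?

4

From F the given relations immediately reach K, M, S.
From those, J — 4 in total.
No other element is forced below F by the given relations, so the count is 4.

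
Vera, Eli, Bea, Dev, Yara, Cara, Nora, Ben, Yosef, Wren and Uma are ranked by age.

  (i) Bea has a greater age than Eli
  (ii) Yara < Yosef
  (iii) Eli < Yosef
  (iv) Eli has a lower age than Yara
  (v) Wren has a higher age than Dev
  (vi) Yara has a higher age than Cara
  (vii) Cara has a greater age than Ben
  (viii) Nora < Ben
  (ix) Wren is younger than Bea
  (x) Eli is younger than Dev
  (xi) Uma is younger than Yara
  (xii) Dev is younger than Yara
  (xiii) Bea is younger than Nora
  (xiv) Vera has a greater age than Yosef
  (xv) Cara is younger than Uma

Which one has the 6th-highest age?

The consecutive relations fix a unique order: Eli < Dev < Wren < Bea < Nora < Ben < Cara < Uma < Yara < Yosef < Vera.
The 6th largest is Ben.

Ben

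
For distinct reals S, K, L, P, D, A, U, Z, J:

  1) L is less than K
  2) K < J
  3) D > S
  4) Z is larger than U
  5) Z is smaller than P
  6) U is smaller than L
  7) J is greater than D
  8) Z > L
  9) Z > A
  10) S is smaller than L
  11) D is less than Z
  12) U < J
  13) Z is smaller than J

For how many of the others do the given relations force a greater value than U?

Directly above U: L, Z, J.
One step further: K, P (5 so far).
No other element is forced above U by the given relations, so the count is 5.

5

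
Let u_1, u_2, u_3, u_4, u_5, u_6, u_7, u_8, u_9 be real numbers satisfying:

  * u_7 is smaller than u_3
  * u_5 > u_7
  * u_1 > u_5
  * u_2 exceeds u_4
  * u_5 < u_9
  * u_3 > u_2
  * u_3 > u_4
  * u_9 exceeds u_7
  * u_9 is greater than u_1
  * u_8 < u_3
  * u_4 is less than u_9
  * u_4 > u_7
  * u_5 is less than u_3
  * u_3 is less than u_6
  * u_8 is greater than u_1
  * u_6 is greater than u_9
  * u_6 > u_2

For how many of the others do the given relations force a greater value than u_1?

4

From u_1 the given relations immediately reach u_9, u_8.
From those, u_3, u_6 — 4 in total.
Nothing else is reachable above u_1; 4 in all.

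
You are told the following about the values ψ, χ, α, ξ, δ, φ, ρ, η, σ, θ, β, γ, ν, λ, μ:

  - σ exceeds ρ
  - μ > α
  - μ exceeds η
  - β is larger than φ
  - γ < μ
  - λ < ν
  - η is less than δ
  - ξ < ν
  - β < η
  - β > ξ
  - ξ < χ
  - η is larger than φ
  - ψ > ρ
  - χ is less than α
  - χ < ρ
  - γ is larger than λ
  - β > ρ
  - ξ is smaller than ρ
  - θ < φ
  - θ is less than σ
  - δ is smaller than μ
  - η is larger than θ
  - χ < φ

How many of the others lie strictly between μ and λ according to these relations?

1

Chaining upward from λ reaches: ν, γ.
Chaining downward from μ reaches: θ, ξ, χ, ρ, γ, φ, α, β, η, δ.
Strictly between λ and μ are those in both lists: γ — 1 element.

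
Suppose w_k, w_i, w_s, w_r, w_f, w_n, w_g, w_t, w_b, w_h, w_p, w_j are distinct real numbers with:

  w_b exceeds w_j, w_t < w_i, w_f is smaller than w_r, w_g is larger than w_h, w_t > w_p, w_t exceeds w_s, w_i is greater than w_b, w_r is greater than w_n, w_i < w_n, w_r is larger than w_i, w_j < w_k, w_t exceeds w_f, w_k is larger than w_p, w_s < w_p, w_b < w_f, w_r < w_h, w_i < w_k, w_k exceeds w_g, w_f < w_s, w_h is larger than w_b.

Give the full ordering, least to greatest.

w_j < w_b < w_f < w_s < w_p < w_t < w_i < w_n < w_r < w_h < w_g < w_k

The consecutive links are each given: w_j < w_b; w_b < w_f; w_f < w_s; w_s < w_p; w_p < w_t; w_t < w_i; w_i < w_n; w_n < w_r; w_r < w_h; w_h < w_g; w_g < w_k.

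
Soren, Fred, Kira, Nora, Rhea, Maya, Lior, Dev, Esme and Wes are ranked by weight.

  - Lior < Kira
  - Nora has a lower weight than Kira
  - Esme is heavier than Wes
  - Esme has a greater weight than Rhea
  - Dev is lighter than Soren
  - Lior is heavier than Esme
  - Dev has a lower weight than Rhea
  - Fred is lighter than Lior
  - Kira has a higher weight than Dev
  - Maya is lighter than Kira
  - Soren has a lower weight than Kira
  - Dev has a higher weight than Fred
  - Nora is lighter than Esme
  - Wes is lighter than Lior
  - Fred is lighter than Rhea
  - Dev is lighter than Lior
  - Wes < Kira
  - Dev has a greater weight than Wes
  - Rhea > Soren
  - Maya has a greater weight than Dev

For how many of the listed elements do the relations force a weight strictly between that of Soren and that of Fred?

1

Chaining upward from Fred reaches: Dev, Rhea, Esme, Maya, Lior, Kira.
Chaining downward from Soren reaches: Wes, Dev.
Strictly between Fred and Soren are those in both lists: Dev — 1 element.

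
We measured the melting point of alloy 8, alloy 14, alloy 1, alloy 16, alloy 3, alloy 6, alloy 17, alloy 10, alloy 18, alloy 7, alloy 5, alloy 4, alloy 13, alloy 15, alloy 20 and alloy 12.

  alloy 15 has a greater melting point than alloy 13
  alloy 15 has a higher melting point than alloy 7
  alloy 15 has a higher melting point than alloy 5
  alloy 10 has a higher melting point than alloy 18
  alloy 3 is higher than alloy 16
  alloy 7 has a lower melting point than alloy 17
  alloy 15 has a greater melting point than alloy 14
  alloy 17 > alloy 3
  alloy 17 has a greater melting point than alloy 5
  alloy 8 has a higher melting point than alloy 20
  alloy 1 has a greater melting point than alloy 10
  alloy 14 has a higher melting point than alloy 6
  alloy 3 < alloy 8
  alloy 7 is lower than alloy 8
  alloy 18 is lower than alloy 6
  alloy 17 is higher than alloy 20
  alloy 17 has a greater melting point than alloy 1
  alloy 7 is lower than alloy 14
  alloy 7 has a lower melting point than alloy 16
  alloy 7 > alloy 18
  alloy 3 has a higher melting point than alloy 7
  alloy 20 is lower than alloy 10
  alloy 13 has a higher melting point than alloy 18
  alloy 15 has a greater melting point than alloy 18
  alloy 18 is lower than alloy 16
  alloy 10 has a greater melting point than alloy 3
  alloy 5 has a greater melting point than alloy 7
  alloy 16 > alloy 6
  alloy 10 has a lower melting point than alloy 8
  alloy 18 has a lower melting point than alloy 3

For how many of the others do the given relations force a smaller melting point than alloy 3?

4

The elements the relations force below alloy 3 are alloy 18, alloy 6, alloy 7, alloy 16 — no chain reaches any other.
That is 4.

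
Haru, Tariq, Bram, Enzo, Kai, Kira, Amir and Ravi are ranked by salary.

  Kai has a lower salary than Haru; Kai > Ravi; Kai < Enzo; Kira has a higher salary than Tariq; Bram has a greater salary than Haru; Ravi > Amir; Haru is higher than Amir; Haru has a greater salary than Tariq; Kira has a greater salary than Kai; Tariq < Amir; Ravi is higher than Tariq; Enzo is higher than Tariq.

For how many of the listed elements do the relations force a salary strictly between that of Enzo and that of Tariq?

3

Chaining upward from Tariq reaches: Amir, Ravi, Kai, Kira, Haru, Bram.
Chaining downward from Enzo reaches: Amir, Ravi, Kai.
Strictly between Tariq and Enzo are those in both lists: Amir, Ravi, Kai — 3 elements.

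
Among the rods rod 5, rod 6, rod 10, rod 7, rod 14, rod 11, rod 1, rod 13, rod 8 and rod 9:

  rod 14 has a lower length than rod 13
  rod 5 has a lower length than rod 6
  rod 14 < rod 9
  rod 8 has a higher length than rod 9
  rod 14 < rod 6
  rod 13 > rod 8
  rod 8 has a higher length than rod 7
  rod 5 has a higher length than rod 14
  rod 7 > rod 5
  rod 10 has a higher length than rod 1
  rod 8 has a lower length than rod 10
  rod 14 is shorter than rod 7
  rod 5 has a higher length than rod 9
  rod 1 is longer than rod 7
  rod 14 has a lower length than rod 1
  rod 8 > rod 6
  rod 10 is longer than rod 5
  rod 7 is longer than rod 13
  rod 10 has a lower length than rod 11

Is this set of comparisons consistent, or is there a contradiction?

We have rod 7 < rod 8 stated directly, yet also rod 8 < rod 13 < rod 7 by chaining the others — so rod 8 < rod 7. Contradiction.

inconsistent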